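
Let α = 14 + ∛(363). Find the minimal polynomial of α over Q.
m_α(x) = x^3 - 42x^2 + 588x - 3107

Set β = α - 14 = ∛(363), so β^3 = 363. Then (α - 14)^3 - 363 = 0, i.e. α is a root of g(x) = (x - 14)^3 - 363 = x^3 - 42x^2 + 588x - 3107. Since g(x) = h(x - 14) where h(x) = x^3 - 363, and h is irreducible over Q (because 363 is not a perfect cube, so h has no rational root, and a monic cubic with no rational root is irreducible), g is also irreducible (irreducibility is preserved under the substitution x → x - 14). Hence m_α(x) = x^3 - 42x^2 + 588x - 3107.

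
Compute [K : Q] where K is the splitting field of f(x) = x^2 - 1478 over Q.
[K : Q] = 2

f(x) = x^2 - 1478 factors as (x - √1478)(x + √1478). The splitting field is K = Q(√1478). Since 1478 is squarefree and > 1, it is not a perfect square, so x^2 - 1478 is irreducible over Q and [Q(√1478) : Q] = 2. Hence [K : Q] = 2.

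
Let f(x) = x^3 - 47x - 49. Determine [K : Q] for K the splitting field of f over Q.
[K : Q] = 6

By the rational root test, any rational root of the monic integer polynomial f(x) = x^3 - 47x - 49 must be an integer dividing the constant term -49, i.e. one of ±{1, 7, 49}. Evaluating: f(1) = -95, f(-1) = -3, f(7) = -35, f(-7) = -63, f(49) = 115297, f(-49) = -115395; none is 0, so f has no rational root and is therefore irreducible over Q (a cubic with no linear factor over a field is irreducible). For an irreducible cubic, the Galois group is A_3 or S_3 according as the discriminant disc(f) = -4a^3 - 27b^2 = -4·(-47)^3 - 27·(-49)^2 = 350465 is or is not a square in Q. Here disc(f) = 350465 is not a perfect square in Q, so the Galois group of f over Q is not contained in A_3 and must be all of S_3. The splitting field has degree |S_3| = 6 over Q, so [K : Q] = 6.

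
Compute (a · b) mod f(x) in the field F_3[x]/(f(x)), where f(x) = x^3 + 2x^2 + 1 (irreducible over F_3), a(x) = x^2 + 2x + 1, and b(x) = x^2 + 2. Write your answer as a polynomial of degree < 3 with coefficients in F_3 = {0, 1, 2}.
a · b ≡ 2 (mod f(x))

Multiply in F_3[x]: a(x)·b(x) = (x^2 + 2x + 1)·(x^2 + 2) = x^4 + 2x^3 + x + 2. This has degree ≥ 3, so divide by f(x) over F_3: x^4 + 2x^3 + x + 2 = (x)·(x^3 + 2x^2 + 1) + (2). Hence a·b ≡ 2 (mod f). (F_3[x]/(f) is a field with 3^3 = 27 elements since f is irreducible of degree 3.)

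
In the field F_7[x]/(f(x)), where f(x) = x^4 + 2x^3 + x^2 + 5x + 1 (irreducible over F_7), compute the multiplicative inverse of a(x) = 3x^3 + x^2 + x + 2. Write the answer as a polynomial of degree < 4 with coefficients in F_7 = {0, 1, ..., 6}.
a(x)^(-1) ≡ 2x^3 + 6x^2 + 3x + 5 (mod f(x))

Since f is irreducible over F_7, F_7[x]/(f) is a field and a(x) ≠ 0 has an inverse. Apply the extended Euclidean algorithm to f(x) and a(x) in F_7[x]: f(x) = (5x + 6)·a(x) + (4x^2 + 3x + 3);  a(x) = (6x + 1)·(4x^2 + 3x + 3) + (x + 6);  (4x^2 + 3x + 3) = (4x)·(x + 6) + (3). The last nonzero remainder is the constant 3 = gcd(f, a) in F_7. Back-substituting through the division chain expresses 3 = s(x)·a(x) + t(x)·f(x) with s(x) ≡ 6x^3 + 4x^2 + 2x + 1 (mod f), so (6x^3 + 4x^2 + 2x + 1)·a(x) ≡ 3 (mod f). Multiplying by 3^(-1) ≡ 5 in F_7 gives a(x)^(-1) ≡ 5·(6x^3 + 4x^2 + 2x + 1) ≡ 2x^3 + 6x^2 + 3x + 5 (mod f). Check: (3x^3 + x^2 + x + 2)·(2x^3 + 6x^2 + 3x + 5) = 6x^6 + 6x^5 + 3x^4 + 6x^2 + 4x + 3 ≡ 1 (mod x^4 + 2x^3 + x^2 + 5x + 1).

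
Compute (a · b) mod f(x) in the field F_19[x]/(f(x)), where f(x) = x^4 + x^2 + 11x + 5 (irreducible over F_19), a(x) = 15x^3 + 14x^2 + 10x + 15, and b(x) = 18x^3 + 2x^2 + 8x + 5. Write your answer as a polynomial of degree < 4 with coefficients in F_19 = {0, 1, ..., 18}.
a · b ≡ 18x^3 + 2x^2 + 3x + 13 (mod f(x))

Multiply in F_19[x]: a(x)·b(x) = (15x^3 + 14x^2 + 10x + 15)·(18x^3 + 2x^2 + 8x + 5) = 4x^6 + 16x^5 + 5x^4 + 2x^3 + 9x^2 + 18x + 18. This has degree ≥ 4, so divide by f(x) over F_19: 4x^6 + 16x^5 + 5x^4 + 2x^3 + 9x^2 + 18x + 18 = (4x^2 + 16x + 1)·(x^4 + x^2 + 11x + 5) + (18x^3 + 2x^2 + 3x + 13). Hence a·b ≡ 18x^3 + 2x^2 + 3x + 13 (mod f). (F_19[x]/(f) is a field with 19^4 = 130321 elements since f is irreducible of degree 4.)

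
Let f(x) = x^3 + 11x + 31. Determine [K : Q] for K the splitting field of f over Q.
[K : Q] = 6

By the rational root test, any rational root of the monic integer polynomial f(x) = x^3 + 11x + 31 must be an integer dividing the constant term 31, i.e. one of ±{1, 31}. Evaluating: f(1) = 43, f(-1) = 19, f(31) = 30163, f(-31) = -30101; none is 0, so f has no rational root and is therefore irreducible over Q (a cubic with no linear factor over a field is irreducible). For an irreducible cubic, the Galois group is A_3 or S_3 according as the discriminant disc(f) = -4a^3 - 27b^2 = -4·(11)^3 - 27·(31)^2 = -31271 is or is not a square in Q. Here disc(f) = -31271 is not a perfect square in Q, so the Galois group of f over Q is not contained in A_3 and must be all of S_3. The splitting field has degree |S_3| = 6 over Q, so [K : Q] = 6.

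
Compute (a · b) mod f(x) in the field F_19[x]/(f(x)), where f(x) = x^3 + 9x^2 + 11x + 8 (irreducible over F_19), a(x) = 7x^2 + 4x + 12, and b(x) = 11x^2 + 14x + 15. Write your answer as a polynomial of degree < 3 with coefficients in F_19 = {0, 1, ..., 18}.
a · b ≡ 16x^2 + 11x + 9 (mod f(x))

Multiply in F_19[x]: a(x)·b(x) = (7x^2 + 4x + 12)·(11x^2 + 14x + 15) = x^4 + 9x^3 + 8x^2 + 9. This has degree ≥ 3, so divide by f(x) over F_19: x^4 + 9x^3 + 8x^2 + 9 = (x)·(x^3 + 9x^2 + 11x + 8) + (16x^2 + 11x + 9). Hence a·b ≡ 16x^2 + 11x + 9 (mod f). (F_19[x]/(f) is a field with 19^3 = 6859 elements since f is irreducible of degree 3.)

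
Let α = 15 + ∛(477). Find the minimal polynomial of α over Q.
m_α(x) = x^3 - 45x^2 + 675x - 3852

Set β = α - 15 = ∛(477), so β^3 = 477. Then (α - 15)^3 - 477 = 0, i.e. α is a root of g(x) = (x - 15)^3 - 477 = x^3 - 45x^2 + 675x - 3852. Since g(x) = h(x - 15) where h(x) = x^3 - 477, and h is irreducible over Q (because 477 is not a perfect cube, so h has no rational root, and a monic cubic with no rational root is irreducible), g is also irreducible (irreducibility is preserved under the substitution x → x - 15). Hence m_α(x) = x^3 - 45x^2 + 675x - 3852.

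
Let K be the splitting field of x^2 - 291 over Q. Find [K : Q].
[K : Q] = 2

f(x) = x^2 - 291 factors as (x - √291)(x + √291). The splitting field is K = Q(√291). Since 291 is squarefree and > 1, it is not a perfect square, so x^2 - 291 is irreducible over Q and [Q(√291) : Q] = 2. Hence [K : Q] = 2.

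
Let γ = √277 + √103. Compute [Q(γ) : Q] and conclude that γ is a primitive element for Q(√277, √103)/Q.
[Q(γ) : Q] = 4 (equivalently, Q(γ) = Q(√277, √103))

Obviously Q(γ) ⊆ Q(√277, √103), and [Q(√277, √103):Q] = 4 (since 277, 103 are distinct squarefree integers > 1 with 28531 not a perfect square). To show equality we compute the minimal polynomial of γ. From γ = √277 + √103: γ^2 = 277 + 2√(28531) + 103 = 380 + 2√(28531), so γ^2 - 380 = 2√(28531); squaring, (γ^2 - 380)^2 = 4·28531, i.e. γ^4 - 760γ^2 + 144400 - 114124 = 0, i.e. γ^4 - 760γ^2 + 30276 = 0. So γ is a root of x^4 - 760x^2 + 30276. This polynomial is irreducible over Q: it has no rational root (each ±√277 ± √103 is irrational), and any factorization into two quadratics over Q would force √(28531) ∈ Q (pairing opposite roots) or √277, √103 ∈ Q (other pairings), all impossible. Hence [Q(γ):Q] = 4 = [Q(√277, √103):Q], so Q(γ) = Q(√277, √103).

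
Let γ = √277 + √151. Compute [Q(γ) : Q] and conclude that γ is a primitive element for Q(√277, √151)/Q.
[Q(γ) : Q] = 4 (equivalently, Q(γ) = Q(√277, √151))

Obviously Q(γ) ⊆ Q(√277, √151), and [Q(√277, √151):Q] = 4 (since 277, 151 are distinct squarefree integers > 1 with 41827 not a perfect square). To show equality we compute the minimal polynomial of γ. From γ = √277 + √151: γ^2 = 277 + 2√(41827) + 151 = 428 + 2√(41827), so γ^2 - 428 = 2√(41827); squaring, (γ^2 - 428)^2 = 4·41827, i.e. γ^4 - 856γ^2 + 183184 - 167308 = 0, i.e. γ^4 - 856γ^2 + 15876 = 0. So γ is a root of x^4 - 856x^2 + 15876. This polynomial is irreducible over Q: it has no rational root (each ±√277 ± √151 is irrational), and any factorization into two quadratics over Q would force √(41827) ∈ Q (pairing opposite roots) or √277, √151 ∈ Q (other pairings), all impossible. Hence [Q(γ):Q] = 4 = [Q(√277, √151):Q], so Q(γ) = Q(√277, √151).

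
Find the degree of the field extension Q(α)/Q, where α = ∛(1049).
[Q(α):Q] = 3

The minimal polynomial of α is x^3 - 1049, irreducible over Q since 1049 is not a perfect cube (so x^3 - 1049 has no rational root). Hence [Q(α):Q] = deg(m_α) = 3.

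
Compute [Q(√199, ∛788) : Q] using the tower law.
[Q(√199, ∛788) : Q] = 6

Let L = Q(√199, ∛788). Since Q(√199) ⊂ L and [Q(√199):Q] = 2, the tower law gives 2 | [L:Q]. Likewise Q(∛788) ⊂ L with [Q(∛788):Q] = 3 (because 788 is not a perfect cube), so 3 | [L:Q]. As gcd(2,3) = 1, [L:Q] is divisible by 6. Conversely L is generated over Q by √199 and ∛788, so [L:Q] ≤ 2·3 = 6. Therefore [Q(√199, ∛788) : Q] = 6.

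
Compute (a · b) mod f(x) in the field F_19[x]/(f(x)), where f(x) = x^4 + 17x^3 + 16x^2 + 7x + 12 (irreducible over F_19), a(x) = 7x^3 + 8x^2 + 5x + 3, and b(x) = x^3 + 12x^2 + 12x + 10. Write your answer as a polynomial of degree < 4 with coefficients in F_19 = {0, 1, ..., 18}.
a · b ≡ 4x^3 + 15x^2 + 11x + 11 (mod f(x))

Multiply in F_19[x]: a(x)·b(x) = (7x^3 + 8x^2 + 5x + 3)·(x^3 + 12x^2 + 12x + 10) = 7x^6 + 16x^5 + 14x^4 + x^3 + 5x^2 + 10x + 11. This has degree ≥ 4, so divide by f(x) over F_19: 7x^6 + 16x^5 + 14x^4 + x^3 + 5x^2 + 10x + 11 = (7x^2 + 11x)·(x^4 + 17x^3 + 16x^2 + 7x + 12) + (4x^3 + 15x^2 + 11x + 11). Hence a·b ≡ 4x^3 + 15x^2 + 11x + 11 (mod f). (F_19[x]/(f) is a field with 19^4 = 130321 elements since f is irreducible of degree 4.)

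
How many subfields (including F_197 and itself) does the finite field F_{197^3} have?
F_{197^3} has 2 subfields

The subfields of F_{p^n} are exactly the fields F_{p^d} for d | n (each is the fixed field of the unique index-d subgroup of Gal(F_{p^n}/F_p) ≅ Z/nZ). The divisors of n = 3 are {1, 3}, giving 2 subfields: F_{197^1}, F_{197^3}.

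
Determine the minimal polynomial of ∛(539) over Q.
m_α(x) = x^3 - 539

α satisfies α^3 = 539, so x^3 - 539 annihilates α. By the rational root test, a rational root p/q (in lowest terms) of x^3 - 539 would satisfy p^3 = 539 q^3, forcing q = 1 and p^3 = 539; but 539 is not a perfect cube, contradiction. A monic cubic over Q with no rational root is irreducible (any nontrivial factorization would include a linear factor). Hence x^3 - 539 is the minimal polynomial of α, and in particular [Q(α):Q] = 3.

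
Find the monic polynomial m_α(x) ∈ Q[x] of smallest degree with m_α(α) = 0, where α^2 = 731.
m_α(x) = x^2 - 731

α satisfies α^2 - 731 = 0, so x^2 - 731 annihilates α. Since d = 731 is squarefree and ≠ 1, it is not a perfect square in Q, so x^2 - 731 has no rational root and is therefore irreducible over Q (a degree-2 polynomial over a field is irreducible iff it has no root). Hence m_α(x) = x^2 - 731.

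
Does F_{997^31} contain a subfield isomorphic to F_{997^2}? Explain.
No: F_{997^2} is not a subfield of F_{997^31}

F_{p^m} embeds in F_{p^n} iff m | n. Here 2 ∤ 31 (since 31 = 15·2 + 1 with remainder 1 ≠ 0), so F_{997^2} is not a subfield of F_{997^31}. Equivalently: if it were, the tower law would give 2 = [F_{997^2}:F_997] dividing [F_{997^31}:F_997] = 31, contradiction.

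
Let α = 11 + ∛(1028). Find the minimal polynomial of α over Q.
m_α(x) = x^3 - 33x^2 + 363x - 2359

Set β = α - 11 = ∛(1028), so β^3 = 1028. Then (α - 11)^3 - 1028 = 0, i.e. α is a root of g(x) = (x - 11)^3 - 1028 = x^3 - 33x^2 + 363x - 2359. Since g(x) = h(x - 11) where h(x) = x^3 - 1028, and h is irreducible over Q (because 1028 is not a perfect cube, so h has no rational root, and a monic cubic with no rational root is irreducible), g is also irreducible (irreducibility is preserved under the substitution x → x - 11). Hence m_α(x) = x^3 - 33x^2 + 363x - 2359.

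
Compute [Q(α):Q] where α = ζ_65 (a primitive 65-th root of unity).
[Q(α):Q] = 48

The minimal polynomial of ζ_65 over Q is the 65-th cyclotomic polynomial Φ_65(x), which is irreducible over Q and has degree φ(65) = 48. Hence [Q(α):Q] = φ(65) = 48.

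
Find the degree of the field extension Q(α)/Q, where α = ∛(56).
[Q(α):Q] = 3

The minimal polynomial of α is x^3 - 56, irreducible over Q since 56 is not a perfect cube (so x^3 - 56 has no rational root). Hence [Q(α):Q] = deg(m_α) = 3.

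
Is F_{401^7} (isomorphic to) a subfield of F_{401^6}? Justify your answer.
No: F_{401^7} is not a subfield of F_{401^6}

F_{p^m} embeds in F_{p^n} iff m | n. Here 7 ∤ 6 (since 6 = 0·7 + 6 with remainder 6 ≠ 0), so F_{401^7} is not a subfield of F_{401^6}. Equivalently: if it were, the tower law would give 7 = [F_{401^7}:F_401] dividing [F_{401^6}:F_401] = 6, contradiction.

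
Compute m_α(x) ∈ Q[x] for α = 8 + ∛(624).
m_α(x) = x^3 - 24x^2 + 192x - 1136

Set β = α - 8 = ∛(624), so β^3 = 624. Then (α - 8)^3 - 624 = 0, i.e. α is a root of g(x) = (x - 8)^3 - 624 = x^3 - 24x^2 + 192x - 1136. Since g(x) = h(x - 8) where h(x) = x^3 - 624, and h is irreducible over Q (because 624 is not a perfect cube, so h has no rational root, and a monic cubic with no rational root is irreducible), g is also irreducible (irreducibility is preserved under the substitution x → x - 8). Hence m_α(x) = x^3 - 24x^2 + 192x - 1136.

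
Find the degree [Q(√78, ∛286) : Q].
[Q(√78, ∛286) : Q] = 6

Let L = Q(√78, ∛286). Since Q(√78) ⊂ L and [Q(√78):Q] = 2, the tower law gives 2 | [L:Q]. Likewise Q(∛286) ⊂ L with [Q(∛286):Q] = 3 (because 286 is not a perfect cube), so 3 | [L:Q]. As gcd(2,3) = 1, [L:Q] is divisible by 6. Conversely L is generated over Q by √78 and ∛286, so [L:Q] ≤ 2·3 = 6. Therefore [Q(√78, ∛286) : Q] = 6.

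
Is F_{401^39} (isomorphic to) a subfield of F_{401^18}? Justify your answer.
No: F_{401^39} is not a subfield of F_{401^18}

F_{p^m} embeds in F_{p^n} iff m | n. Here 39 ∤ 18 (since 18 = 0·39 + 18 with remainder 18 ≠ 0), so F_{401^39} is not a subfield of F_{401^18}. Equivalently: if it were, the tower law would give 39 = [F_{401^39}:F_401] dividing [F_{401^18}:F_401] = 18, contradiction.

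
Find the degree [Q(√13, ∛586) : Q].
[Q(√13, ∛586) : Q] = 6

Let L = Q(√13, ∛586). Since Q(√13) ⊂ L and [Q(√13):Q] = 2, the tower law gives 2 | [L:Q]. Likewise Q(∛586) ⊂ L with [Q(∛586):Q] = 3 (because 586 is not a perfect cube), so 3 | [L:Q]. As gcd(2,3) = 1, [L:Q] is divisible by 6. Conversely L is generated over Q by √13 and ∛586, so [L:Q] ≤ 2·3 = 6. Therefore [Q(√13, ∛586) : Q] = 6.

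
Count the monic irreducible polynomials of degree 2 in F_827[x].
There are 341551 monic irreducible polynomials of degree 2 over F_827

Each element of F_{827^2} that lies in no proper subfield is a root of exactly one monic irreducible of degree 2 over F_827, and each such polynomial has 2 distinct roots in F_{827^2}. By Möbius inversion the count is N_827(2) = (1/2) Σ_{d|2} μ(2/d) · 827^d = (1/2)(μ(2)·827^1 + μ(1)·827^2) = 683102/2 = 341551.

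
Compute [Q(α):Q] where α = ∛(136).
[Q(α):Q] = 3

The minimal polynomial of α is x^3 - 136, irreducible over Q since 136 is not a perfect cube (so x^3 - 136 has no rational root). Hence [Q(α):Q] = deg(m_α) = 3.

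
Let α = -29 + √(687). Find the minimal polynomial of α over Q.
m_α(x) = x^2 + 58x + 154

From α + 29 = √(687), squaring gives (α + 29)^2 = 687, i.e. α^2 + 58α + 841 = 687, so α^2 + 58α + 154 = 0. The discriminant of x^2 + 58x + 154 is (58)^2 - 4·(154) = 3364 - 616 = 2748, and 4·(687) is not a perfect square in Q since 687 is squarefree and ≠ 1. Hence x^2 + 58x + 154 is irreducible over Q and is the minimal polynomial of α.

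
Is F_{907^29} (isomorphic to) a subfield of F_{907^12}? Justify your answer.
No: F_{907^29} is not a subfield of F_{907^12}

F_{p^m} embeds in F_{p^n} iff m | n. Here 29 ∤ 12 (since 12 = 0·29 + 12 with remainder 12 ≠ 0), so F_{907^29} is not a subfield of F_{907^12}. Equivalently: if it were, the tower law would give 29 = [F_{907^29}:F_907] dividing [F_{907^12}:F_907] = 12, contradiction.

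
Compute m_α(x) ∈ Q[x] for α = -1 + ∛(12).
m_α(x) = x^3 + 3x^2 + 3x - 11

Set β = α + 1 = ∛(12), so β^3 = 12. Then (α + 1)^3 - 12 = 0, i.e. α is a root of g(x) = (x + 1)^3 - 12 = x^3 + 3x^2 + 3x - 11. Since g(x) = h(x + 1) where h(x) = x^3 - 12, and h is irreducible over Q (because 12 is not a perfect cube, so h has no rational root, and a monic cubic with no rational root is irreducible), g is also irreducible (irreducibility is preserved under the substitution x → x + 1). Hence m_α(x) = x^3 + 3x^2 + 3x - 11.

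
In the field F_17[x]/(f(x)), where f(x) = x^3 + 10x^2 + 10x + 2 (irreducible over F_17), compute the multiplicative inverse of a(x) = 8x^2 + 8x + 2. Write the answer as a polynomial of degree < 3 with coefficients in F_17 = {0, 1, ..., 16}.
a(x)^(-1) ≡ 5x^2 + 12x (mod f(x))

Since f is irreducible over F_17, F_17[x]/(f) is a field and a(x) ≠ 0 has an inverse. Apply the extended Euclidean algorithm to f(x) and a(x) in F_17[x]: f(x) = (15x + 16)·a(x) + (5x + 4);  a(x) = (5x + 1)·(5x + 4) + (15). The last nonzero remainder is the constant 15 = gcd(f, a) in F_17. Back-substituting through the division chain expresses 15 = s(x)·a(x) + t(x)·f(x) with s(x) ≡ 7x^2 + 10x (mod f), so (7x^2 + 10x)·a(x) ≡ 15 (mod f). Multiplying by 15^(-1) ≡ 8 in F_17 gives a(x)^(-1) ≡ 8·(7x^2 + 10x) ≡ 5x^2 + 12x (mod f). Check: (8x^2 + 8x + 2)·(5x^2 + 12x) = 6x^4 + 4x^2 + 7x ≡ 1 (mod x^3 + 10x^2 + 10x + 2).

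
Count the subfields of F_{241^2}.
F_{241^2} has 2 subfields

The subfields of F_{p^n} are exactly the fields F_{p^d} for d | n (each is the fixed field of the unique index-d subgroup of Gal(F_{p^n}/F_p) ≅ Z/nZ). The divisors of n = 2 are {1, 2}, giving 2 subfields: F_{241^1}, F_{241^2}.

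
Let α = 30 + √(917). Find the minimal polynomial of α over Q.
m_α(x) = x^2 - 60x - 17

From α - 30 = √(917), squaring gives (α - 30)^2 = 917, i.e. α^2 - 60α + 900 = 917, so α^2 - 60α - 17 = 0. The discriminant of x^2 - 60x - 17 is (-60)^2 - 4·(-17) = 3600 + 68 = 3668, and 4·(917) is not a perfect square in Q since 917 is squarefree and ≠ 1. Hence x^2 - 60x - 17 is irreducible over Q and is the minimal polynomial of α.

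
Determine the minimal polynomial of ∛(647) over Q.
m_α(x) = x^3 - 647

α satisfies α^3 = 647, so x^3 - 647 annihilates α. By the rational root test, a rational root p/q (in lowest terms) of x^3 - 647 would satisfy p^3 = 647 q^3, forcing q = 1 and p^3 = 647; but 647 is not a perfect cube, contradiction. A monic cubic over Q with no rational root is irreducible (any nontrivial factorization would include a linear factor). Hence x^3 - 647 is the minimal polynomial of α, and in particular [Q(α):Q] = 3.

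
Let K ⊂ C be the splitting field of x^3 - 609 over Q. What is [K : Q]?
[K : Q] = 6

The roots of x^3 - 609 are ∛609, ω∛609, ω^2∛609 where ω = e^(2πi/3) is a primitive cube root of unity, so K = Q(∛609, ω). Now [Q(∛609):Q] = 3 (since 609 is not a perfect cube, x^3 - 609 is irreducible) and [Q(ω):Q] = 2. Both 2 and 3 divide [K:Q], and [K:Q] ≤ 3·2 = 6, so [K:Q] = 6. (Equivalently: Q(∛609) ⊂ R but ω ∉ R, so [K : Q(∛609)] = 2.)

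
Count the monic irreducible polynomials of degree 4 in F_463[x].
There are 11488463448 monic irreducible polynomials of degree 4 over F_463

Each element of F_{463^4} that lies in no proper subfield is a root of exactly one monic irreducible of degree 4 over F_463, and each such polynomial has 4 distinct roots in F_{463^4}. By Möbius inversion the count is N_463(4) = (1/4) Σ_{d|4} μ(4/d) · 463^d = (1/4)(μ(4)·463^1 + μ(2)·463^2 + μ(1)·463^4) = 45953853792/4 = 11488463448.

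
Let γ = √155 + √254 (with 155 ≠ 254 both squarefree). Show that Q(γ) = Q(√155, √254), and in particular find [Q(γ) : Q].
[Q(γ) : Q] = 4 (equivalently, Q(γ) = Q(√155, √254))

Obviously Q(γ) ⊆ Q(√155, √254), and [Q(√155, √254):Q] = 4 (since 155, 254 are distinct squarefree integers > 1 with 39370 not a perfect square). To show equality we compute the minimal polynomial of γ. From γ = √155 + √254: γ^2 = 155 + 2√(39370) + 254 = 409 + 2√(39370), so γ^2 - 409 = 2√(39370); squaring, (γ^2 - 409)^2 = 4·39370, i.e. γ^4 - 818γ^2 + 167281 - 157480 = 0, i.e. γ^4 - 818γ^2 + 9801 = 0. So γ is a root of x^4 - 818x^2 + 9801. This polynomial is irreducible over Q: it has no rational root (each ±√155 ± √254 is irrational), and any factorization into two quadratics over Q would force √(39370) ∈ Q (pairing opposite roots) or √155, √254 ∈ Q (other pairings), all impossible. Hence [Q(γ):Q] = 4 = [Q(√155, √254):Q], so Q(γ) = Q(√155, √254).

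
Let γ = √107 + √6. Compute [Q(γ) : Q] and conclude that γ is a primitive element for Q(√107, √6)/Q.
[Q(γ) : Q] = 4 (equivalently, Q(γ) = Q(√107, √6))

Obviously Q(γ) ⊆ Q(√107, √6), and [Q(√107, √6):Q] = 4 (since 107, 6 are distinct squarefree integers > 1 with 642 not a perfect square). To show equality we compute the minimal polynomial of γ. From γ = √107 + √6: γ^2 = 107 + 2√(642) + 6 = 113 + 2√(642), so γ^2 - 113 = 2√(642); squaring, (γ^2 - 113)^2 = 4·642, i.e. γ^4 - 226γ^2 + 12769 - 2568 = 0, i.e. γ^4 - 226γ^2 + 10201 = 0. So γ is a root of x^4 - 226x^2 + 10201. This polynomial is irreducible over Q: it has no rational root (each ±√107 ± √6 is irrational), and any factorization into two quadratics over Q would force √(642) ∈ Q (pairing opposite roots) or √107, √6 ∈ Q (other pairings), all impossible. Hence [Q(γ):Q] = 4 = [Q(√107, √6):Q], so Q(γ) = Q(√107, √6).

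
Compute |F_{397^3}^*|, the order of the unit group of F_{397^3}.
|F_{397^3}^*| = 62570772

F_{397^3} has 397^3 = 62570773 elements; its multiplicative group consists of all nonzero elements, so |F_{397^3}^*| = 62570773 - 1 = 62570772. (It is cyclic since any finite subgroup of the multiplicative group of a field is cyclic.)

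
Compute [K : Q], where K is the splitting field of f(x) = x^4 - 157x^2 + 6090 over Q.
[K : Q] = 4

Solving the quadratic in x^2: x^2 = (157 ± √(157^2 - 4·6090))/2 = (157 ± √289)/2 = (157 ± 17)/2, giving x^2 = 87 or x^2 = 70. So f(x) = (x^2 - 87)(x^2 - 70) and the roots of f are ±√87, ±√70. Hence the splitting field is K = Q(√87, √70). Since 87 and 70 are distinct squarefree integers > 1, their product 6090 is not a perfect square, so √70 ∉ Q(√87). By the tower law [K:Q] = [Q(√87,√70):Q(√87)] · [Q(√87):Q] = 2 · 2 = 4.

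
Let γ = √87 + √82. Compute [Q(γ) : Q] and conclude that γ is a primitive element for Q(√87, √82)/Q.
[Q(γ) : Q] = 4 (equivalently, Q(γ) = Q(√87, √82))

Obviously Q(γ) ⊆ Q(√87, √82), and [Q(√87, √82):Q] = 4 (since 87, 82 are distinct squarefree integers > 1 with 7134 not a perfect square). To show equality we compute the minimal polynomial of γ. From γ = √87 + √82: γ^2 = 87 + 2√(7134) + 82 = 169 + 2√(7134), so γ^2 - 169 = 2√(7134); squaring, (γ^2 - 169)^2 = 4·7134, i.e. γ^4 - 338γ^2 + 28561 - 28536 = 0, i.e. γ^4 - 338γ^2 + 25 = 0. So γ is a root of x^4 - 338x^2 + 25. This polynomial is irreducible over Q: it has no rational root (each ±√87 ± √82 is irrational), and any factorization into two quadratics over Q would force √(7134) ∈ Q (pairing opposite roots) or √87, √82 ∈ Q (other pairings), all impossible. Hence [Q(γ):Q] = 4 = [Q(√87, √82):Q], so Q(γ) = Q(√87, √82).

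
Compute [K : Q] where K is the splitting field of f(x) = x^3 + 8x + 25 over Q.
[K : Q] = 6

By the rational root test, any rational root of the monic integer polynomial f(x) = x^3 + 8x + 25 must be an integer dividing the constant term 25, i.e. one of ±{1, 5, 25}. Evaluating: f(1) = 34, f(-1) = 16, f(5) = 190, f(-5) = -140, f(25) = 15850, f(-25) = -15800; none is 0, so f has no rational root and is therefore irreducible over Q (a cubic with no linear factor over a field is irreducible). For an irreducible cubic, the Galois group is A_3 or S_3 according as the discriminant disc(f) = -4a^3 - 27b^2 = -4·(8)^3 - 27·(25)^2 = -18923 is or is not a square in Q. Here disc(f) = -18923 is not a perfect square in Q, so the Galois group of f over Q is not contained in A_3 and must be all of S_3. The splitting field has degree |S_3| = 6 over Q, so [K : Q] = 6.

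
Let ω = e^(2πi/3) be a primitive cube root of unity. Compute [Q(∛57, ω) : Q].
[Q(∛57, ω) : Q] = 6

[Q(∛57):Q] = 3 (min poly x^3 - 57, irreducible since 57 is not a perfect cube). [Q(ω):Q] = 2 (min poly x^2 + x + 1). Since Q(∛57) ⊂ R and ω ∉ R, we have ω ∉ Q(∛57), so x^2 + x + 1 remains irreducible over Q(∛57) and [Q(∛57, ω) : Q(∛57)] = 2. By the tower law, [Q(∛57, ω) : Q] = 3 · 2 = 6. (In fact Q(∛57, ω) is the splitting field of x^3 - 57 over Q.)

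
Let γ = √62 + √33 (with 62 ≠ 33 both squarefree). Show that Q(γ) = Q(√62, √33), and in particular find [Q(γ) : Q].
[Q(γ) : Q] = 4 (equivalently, Q(γ) = Q(√62, √33))

Obviously Q(γ) ⊆ Q(√62, √33), and [Q(√62, √33):Q] = 4 (since 62, 33 are distinct squarefree integers > 1 with 2046 not a perfect square). To show equality we compute the minimal polynomial of γ. From γ = √62 + √33: γ^2 = 62 + 2√(2046) + 33 = 95 + 2√(2046), so γ^2 - 95 = 2√(2046); squaring, (γ^2 - 95)^2 = 4·2046, i.e. γ^4 - 190γ^2 + 9025 - 8184 = 0, i.e. γ^4 - 190γ^2 + 841 = 0. So γ is a root of x^4 - 190x^2 + 841. This polynomial is irreducible over Q: it has no rational root (each ±√62 ± √33 is irrational), and any factorization into two quadratics over Q would force √(2046) ∈ Q (pairing opposite roots) or √62, √33 ∈ Q (other pairings), all impossible. Hence [Q(γ):Q] = 4 = [Q(√62, √33):Q], so Q(γ) = Q(√62, √33).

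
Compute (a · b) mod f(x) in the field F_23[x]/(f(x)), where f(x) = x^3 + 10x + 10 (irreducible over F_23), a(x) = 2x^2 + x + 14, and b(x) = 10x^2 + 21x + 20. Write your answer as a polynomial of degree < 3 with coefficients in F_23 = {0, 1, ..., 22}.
a · b ≡ x^2 + 8x + 13 (mod f(x))

Multiply in F_23[x]: a(x)·b(x) = (2x^2 + x + 14)·(10x^2 + 21x + 20) = 20x^4 + 6x^3 + 17x^2 + 15x + 4. This has degree ≥ 3, so divide by f(x) over F_23: 20x^4 + 6x^3 + 17x^2 + 15x + 4 = (20x + 6)·(x^3 + 10x + 10) + (x^2 + 8x + 13). Hence a·b ≡ x^2 + 8x + 13 (mod f). (F_23[x]/(f) is a field with 23^3 = 12167 elements since f is irreducible of degree 3.)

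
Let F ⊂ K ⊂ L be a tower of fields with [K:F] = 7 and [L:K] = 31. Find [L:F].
[L:F] = 217

The tower law says that for any tower of field extensions F ⊂ K ⊂ L with finite degrees, [L:F] = [L:K] · [K:F]. Here this gives [L:F] = 31 · 7 = 217.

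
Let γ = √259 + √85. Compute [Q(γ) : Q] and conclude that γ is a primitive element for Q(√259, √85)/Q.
[Q(γ) : Q] = 4 (equivalently, Q(γ) = Q(√259, √85))

Obviously Q(γ) ⊆ Q(√259, √85), and [Q(√259, √85):Q] = 4 (since 259, 85 are distinct squarefree integers > 1 with 22015 not a perfect square). To show equality we compute the minimal polynomial of γ. From γ = √259 + √85: γ^2 = 259 + 2√(22015) + 85 = 344 + 2√(22015), so γ^2 - 344 = 2√(22015); squaring, (γ^2 - 344)^2 = 4·22015, i.e. γ^4 - 688γ^2 + 118336 - 88060 = 0, i.e. γ^4 - 688γ^2 + 30276 = 0. So γ is a root of x^4 - 688x^2 + 30276. This polynomial is irreducible over Q: it has no rational root (each ±√259 ± √85 is irrational), and any factorization into two quadratics over Q would force √(22015) ∈ Q (pairing opposite roots) or √259, √85 ∈ Q (other pairings), all impossible. Hence [Q(γ):Q] = 4 = [Q(√259, √85):Q], so Q(γ) = Q(√259, √85).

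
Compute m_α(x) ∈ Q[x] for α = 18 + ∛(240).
m_α(x) = x^3 - 54x^2 + 972x - 6072

Set β = α - 18 = ∛(240), so β^3 = 240. Then (α - 18)^3 - 240 = 0, i.e. α is a root of g(x) = (x - 18)^3 - 240 = x^3 - 54x^2 + 972x - 6072. Since g(x) = h(x - 18) where h(x) = x^3 - 240, and h is irreducible over Q (because 240 is not a perfect cube, so h has no rational root, and a monic cubic with no rational root is irreducible), g is also irreducible (irreducibility is preserved under the substitution x → x - 18). Hence m_α(x) = x^3 - 54x^2 + 972x - 6072.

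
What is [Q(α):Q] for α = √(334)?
[Q(α):Q] = 2

[Q(α):Q] equals the degree of the minimal polynomial of α. Here α^2 = 334 and x^2 - 334 is irreducible (d = 334 is squarefree, ≠ 1, hence not a square), so deg(m_α) = 2. Thus [Q(α):Q] = 2.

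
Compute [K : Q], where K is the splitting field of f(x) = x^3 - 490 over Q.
[K : Q] = 6

The roots of x^3 - 490 are ∛490, ω∛490, ω^2∛490 where ω = e^(2πi/3) is a primitive cube root of unity, so K = Q(∛490, ω). Now [Q(∛490):Q] = 3 (since 490 is not a perfect cube, x^3 - 490 is irreducible) and [Q(ω):Q] = 2. Both 2 and 3 divide [K:Q], and [K:Q] ≤ 3·2 = 6, so [K:Q] = 6. (Equivalently: Q(∛490) ⊂ R but ω ∉ R, so [K : Q(∛490)] = 2.)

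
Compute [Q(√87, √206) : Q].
[Q(√87, √206) : Q] = 4

[Q(√87):Q] = 2 (min poly x^2 - 87, irreducible since 87 is squarefree > 1). For the top step, suppose √206 ∈ Q(√87), say √206 = c + d√87 with c, d ∈ Q. Squaring: 206 = c^2 + 87d^2 + 2cd√87. Since √87 ∉ Q this forces 2cd = 0. If d = 0 then √206 = c ∈ Q, contradicting 206 squarefree > 1. If c = 0 then 206 = 87d^2, so 87·206 = (87d)^2 is a perfect square in Q — but 87·206 = 17922 is not a perfect square (since 87 and 206 are distinct squarefree integers). Contradiction. Hence √206 ∉ Q(√87), so x^2 - 206 stays irreducible over Q(√87) and [Q(√87, √206) : Q(√87)] = 2. By the tower law, [Q(√87, √206) : Q] = 2 · 2 = 4.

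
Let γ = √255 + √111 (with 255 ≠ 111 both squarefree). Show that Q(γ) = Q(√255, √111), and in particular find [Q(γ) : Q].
[Q(γ) : Q] = 4 (equivalently, Q(γ) = Q(√255, √111))

Obviously Q(γ) ⊆ Q(√255, √111), and [Q(√255, √111):Q] = 4 (since 255, 111 are distinct squarefree integers > 1 with 28305 not a perfect square). To show equality we compute the minimal polynomial of γ. From γ = √255 + √111: γ^2 = 255 + 2√(28305) + 111 = 366 + 2√(28305), so γ^2 - 366 = 2√(28305); squaring, (γ^2 - 366)^2 = 4·28305, i.e. γ^4 - 732γ^2 + 133956 - 113220 = 0, i.e. γ^4 - 732γ^2 + 20736 = 0. So γ is a root of x^4 - 732x^2 + 20736. This polynomial is irreducible over Q: it has no rational root (each ±√255 ± √111 is irrational), and any factorization into two quadratics over Q would force √(28305) ∈ Q (pairing opposite roots) or √255, √111 ∈ Q (other pairings), all impossible. Hence [Q(γ):Q] = 4 = [Q(√255, √111):Q], so Q(γ) = Q(√255, √111).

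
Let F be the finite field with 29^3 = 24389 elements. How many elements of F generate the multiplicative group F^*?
There are φ(24388) = 9504 primitive elements

F_q^* is cyclic of order q - 1 = 24388. A cyclic group of order m has exactly φ(m) generators. Here m = 24388 = 2^2 · 7 · 13 · 67, so the number of primitive elements is φ(24388) = 9504.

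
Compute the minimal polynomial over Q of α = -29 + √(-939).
m_α(x) = x^2 + 58x + 1780

From α + 29 = √(-939), squaring gives (α + 29)^2 = -939, i.e. α^2 + 58α + 841 = -939, so α^2 + 58α + 1780 = 0. The discriminant of x^2 + 58x + 1780 is (58)^2 - 4·(1780) = 3364 - 7120 = -3756, and 4·(-939) is not a perfect square in Q since -939 is squarefree and ≠ 1. Hence x^2 + 58x + 1780 is irreducible over Q and is the minimal polynomial of α.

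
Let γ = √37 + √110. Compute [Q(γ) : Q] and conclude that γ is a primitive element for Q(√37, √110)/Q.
[Q(γ) : Q] = 4 (equivalently, Q(γ) = Q(√37, √110))

Obviously Q(γ) ⊆ Q(√37, √110), and [Q(√37, √110):Q] = 4 (since 37, 110 are distinct squarefree integers > 1 with 4070 not a perfect square). To show equality we compute the minimal polynomial of γ. From γ = √37 + √110: γ^2 = 37 + 2√(4070) + 110 = 147 + 2√(4070), so γ^2 - 147 = 2√(4070); squaring, (γ^2 - 147)^2 = 4·4070, i.e. γ^4 - 294γ^2 + 21609 - 16280 = 0, i.e. γ^4 - 294γ^2 + 5329 = 0. So γ is a root of x^4 - 294x^2 + 5329. This polynomial is irreducible over Q: it has no rational root (each ±√37 ± √110 is irrational), and any factorization into two quadratics over Q would force √(4070) ∈ Q (pairing opposite roots) or √37, √110 ∈ Q (other pairings), all impossible. Hence [Q(γ):Q] = 4 = [Q(√37, √110):Q], so Q(γ) = Q(√37, √110).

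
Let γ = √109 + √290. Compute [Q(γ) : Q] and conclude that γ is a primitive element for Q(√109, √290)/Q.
[Q(γ) : Q] = 4 (equivalently, Q(γ) = Q(√109, √290))

Obviously Q(γ) ⊆ Q(√109, √290), and [Q(√109, √290):Q] = 4 (since 109, 290 are distinct squarefree integers > 1 with 31610 not a perfect square). To show equality we compute the minimal polynomial of γ. From γ = √109 + √290: γ^2 = 109 + 2√(31610) + 290 = 399 + 2√(31610), so γ^2 - 399 = 2√(31610); squaring, (γ^2 - 399)^2 = 4·31610, i.e. γ^4 - 798γ^2 + 159201 - 126440 = 0, i.e. γ^4 - 798γ^2 + 32761 = 0. So γ is a root of x^4 - 798x^2 + 32761. This polynomial is irreducible over Q: it has no rational root (each ±√109 ± √290 is irrational), and any factorization into two quadratics over Q would force √(31610) ∈ Q (pairing opposite roots) or √109, √290 ∈ Q (other pairings), all impossible. Hence [Q(γ):Q] = 4 = [Q(√109, √290):Q], so Q(γ) = Q(√109, √290).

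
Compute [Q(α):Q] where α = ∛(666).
[Q(α):Q] = 3

The minimal polynomial of α is x^3 - 666, irreducible over Q since 666 is not a perfect cube (so x^3 - 666 has no rational root). Hence [Q(α):Q] = deg(m_α) = 3.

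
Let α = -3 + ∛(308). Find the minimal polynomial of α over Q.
m_α(x) = x^3 + 9x^2 + 27x - 281

Set β = α + 3 = ∛(308), so β^3 = 308. Then (α + 3)^3 - 308 = 0, i.e. α is a root of g(x) = (x + 3)^3 - 308 = x^3 + 9x^2 + 27x - 281. Since g(x) = h(x + 3) where h(x) = x^3 - 308, and h is irreducible over Q (because 308 is not a perfect cube, so h has no rational root, and a monic cubic with no rational root is irreducible), g is also irreducible (irreducibility is preserved under the substitution x → x + 3). Hence m_α(x) = x^3 + 9x^2 + 27x - 281.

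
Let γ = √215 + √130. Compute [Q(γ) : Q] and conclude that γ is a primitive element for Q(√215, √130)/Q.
[Q(γ) : Q] = 4 (equivalently, Q(γ) = Q(√215, √130))

Obviously Q(γ) ⊆ Q(√215, √130), and [Q(√215, √130):Q] = 4 (since 215, 130 are distinct squarefree integers > 1 with 27950 not a perfect square). To show equality we compute the minimal polynomial of γ. From γ = √215 + √130: γ^2 = 215 + 2√(27950) + 130 = 345 + 2√(27950), so γ^2 - 345 = 2√(27950); squaring, (γ^2 - 345)^2 = 4·27950, i.e. γ^4 - 690γ^2 + 119025 - 111800 = 0, i.e. γ^4 - 690γ^2 + 7225 = 0. So γ is a root of x^4 - 690x^2 + 7225. This polynomial is irreducible over Q: it has no rational root (each ±√215 ± √130 is irrational), and any factorization into two quadratics over Q would force √(27950) ∈ Q (pairing opposite roots) or √215, √130 ∈ Q (other pairings), all impossible. Hence [Q(γ):Q] = 4 = [Q(√215, √130):Q], so Q(γ) = Q(√215, √130).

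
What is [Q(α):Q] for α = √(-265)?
[Q(α):Q] = 2

[Q(α):Q] equals the degree of the minimal polynomial of α. Here α^2 = -265 and x^2 + 265 is irreducible (d = -265 is squarefree, ≠ 1, hence not a square), so deg(m_α) = 2. Thus [Q(α):Q] = 2.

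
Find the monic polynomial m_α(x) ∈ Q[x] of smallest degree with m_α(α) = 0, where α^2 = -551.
m_α(x) = x^2 + 551

α satisfies α^2 + 551 = 0, so x^2 + 551 annihilates α. Since d = -551 is squarefree and ≠ 1, it is not a perfect square in Q, so x^2 + 551 has no rational root and is therefore irreducible over Q (a degree-2 polynomial over a field is irreducible iff it has no root). Hence m_α(x) = x^2 + 551.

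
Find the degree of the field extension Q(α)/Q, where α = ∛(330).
[Q(α):Q] = 3

The minimal polynomial of α is x^3 - 330, irreducible over Q since 330 is not a perfect cube (so x^3 - 330 has no rational root). Hence [Q(α):Q] = deg(m_α) = 3.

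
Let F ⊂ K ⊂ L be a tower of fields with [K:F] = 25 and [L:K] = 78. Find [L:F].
[L:F] = 1950

The tower law says that for any tower of field extensions F ⊂ K ⊂ L with finite degrees, [L:F] = [L:K] · [K:F]. Here this gives [L:F] = 78 · 25 = 1950.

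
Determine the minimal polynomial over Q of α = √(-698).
m_α(x) = x^2 + 698

α satisfies α^2 + 698 = 0, so x^2 + 698 annihilates α. Since d = -698 is squarefree and ≠ 1, it is not a perfect square in Q, so x^2 + 698 has no rational root and is therefore irreducible over Q (a degree-2 polynomial over a field is irreducible iff it has no root). Hence m_α(x) = x^2 + 698.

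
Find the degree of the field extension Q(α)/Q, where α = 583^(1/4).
[Q(α):Q] = 4

α is a root of x^4 - 583. By Eisenstein's criterion at the prime p = 11 (which divides the constant term 583 but p^2 = 121 does not, since 583 is squarefree), x^4 - 583 is irreducible over Q. Hence [Q(α):Q] = 4.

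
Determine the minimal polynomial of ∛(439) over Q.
m_α(x) = x^3 - 439

α satisfies α^3 = 439, so x^3 - 439 annihilates α. By the rational root test, a rational root p/q (in lowest terms) of x^3 - 439 would satisfy p^3 = 439 q^3, forcing q = 1 and p^3 = 439; but 439 is not a perfect cube, contradiction. A monic cubic over Q with no rational root is irreducible (any nontrivial factorization would include a linear factor). Hence x^3 - 439 is the minimal polynomial of α, and in particular [Q(α):Q] = 3.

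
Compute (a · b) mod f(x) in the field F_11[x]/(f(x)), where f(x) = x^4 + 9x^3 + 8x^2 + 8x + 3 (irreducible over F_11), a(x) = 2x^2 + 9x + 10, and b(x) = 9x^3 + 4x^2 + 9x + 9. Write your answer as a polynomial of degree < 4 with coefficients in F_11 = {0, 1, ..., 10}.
a · b ≡ 8x^3 + 7x^2 + 8x + 1 (mod f(x))

Multiply in F_11[x]: a(x)·b(x) = (2x^2 + 9x + 10)·(9x^3 + 4x^2 + 9x + 9) = 7x^5 + x^4 + x^3 + 7x^2 + 6x + 2. This has degree ≥ 4, so divide by f(x) over F_11: 7x^5 + x^4 + x^3 + 7x^2 + 6x + 2 = (7x + 4)·(x^4 + 9x^3 + 8x^2 + 8x + 3) + (8x^3 + 7x^2 + 8x + 1). Hence a·b ≡ 8x^3 + 7x^2 + 8x + 1 (mod f). (F_11[x]/(f) is a field with 11^4 = 14641 elements since f is irreducible of degree 4.)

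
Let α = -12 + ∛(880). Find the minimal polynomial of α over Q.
m_α(x) = x^3 + 36x^2 + 432x + 848

Set β = α + 12 = ∛(880), so β^3 = 880. Then (α + 12)^3 - 880 = 0, i.e. α is a root of g(x) = (x + 12)^3 - 880 = x^3 + 36x^2 + 432x + 848. Since g(x) = h(x + 12) where h(x) = x^3 - 880, and h is irreducible over Q (because 880 is not a perfect cube, so h has no rational root, and a monic cubic with no rational root is irreducible), g is also irreducible (irreducibility is preserved under the substitution x → x + 12). Hence m_α(x) = x^3 + 36x^2 + 432x + 848.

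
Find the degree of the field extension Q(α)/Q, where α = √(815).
[Q(α):Q] = 2

[Q(α):Q] equals the degree of the minimal polynomial of α. Here α^2 = 815 and x^2 - 815 is irreducible (d = 815 is squarefree, ≠ 1, hence not a square), so deg(m_α) = 2. Thus [Q(α):Q] = 2.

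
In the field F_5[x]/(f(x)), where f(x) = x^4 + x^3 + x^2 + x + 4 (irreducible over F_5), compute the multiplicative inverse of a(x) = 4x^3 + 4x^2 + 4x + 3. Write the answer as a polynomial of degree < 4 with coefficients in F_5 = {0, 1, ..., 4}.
a(x)^(-1) ≡ x^3 + x + 4 (mod f(x))

Since f is irreducible over F_5, F_5[x]/(f) is a field and a(x) ≠ 0 has an inverse. Apply the extended Euclidean algorithm to f(x) and a(x) in F_5[x]: f(x) = (4x)·a(x) + (4x + 4);  a(x) = (x^2 + 1)·(4x + 4) + (4). The last nonzero remainder is the constant 4 = gcd(f, a) in F_5. Back-substituting through the division chain expresses 4 = s(x)·a(x) + t(x)·f(x) with s(x) ≡ 4x^3 + 4x + 1 (mod f), so (4x^3 + 4x + 1)·a(x) ≡ 4 (mod f). Multiplying by 4^(-1) ≡ 4 in F_5 gives a(x)^(-1) ≡ 4·(4x^3 + 4x + 1) ≡ x^3 + x + 4 (mod f). Check: (4x^3 + 4x^2 + 4x + 3)·(x^3 + x + 4) = 4x^6 + 4x^5 + 3x^4 + 3x^3 + 4x + 2 ≡ 1 (mod x^4 + x^3 + x^2 + x + 4).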